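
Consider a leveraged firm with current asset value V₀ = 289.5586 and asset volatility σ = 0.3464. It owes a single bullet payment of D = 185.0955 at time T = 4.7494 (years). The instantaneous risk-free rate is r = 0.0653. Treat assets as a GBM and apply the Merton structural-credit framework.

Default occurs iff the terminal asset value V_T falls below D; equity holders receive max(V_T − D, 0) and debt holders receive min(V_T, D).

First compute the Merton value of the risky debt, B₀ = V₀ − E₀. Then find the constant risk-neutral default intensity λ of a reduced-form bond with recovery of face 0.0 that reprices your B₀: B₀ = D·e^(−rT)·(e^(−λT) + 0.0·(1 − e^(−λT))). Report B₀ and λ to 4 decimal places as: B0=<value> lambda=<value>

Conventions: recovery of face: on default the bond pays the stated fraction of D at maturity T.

B0=123.9015 lambda=0.0192

Equity is a call on the firm's assets struck at D = 185.0955:
d₁ = [ln(V₀/D) + (r + σ²/2)T] / (σ√T)
   = [ln(289.5586/185.0955) + (0.0653 + 0.5·0.3464²)·4.7494] / (0.3464·√4.7494)
   = [0.447486 + 0.595083] / 0.754914 = 1.381044
d₂ = d₁ − σ√T = 1.381044 − 0.754914 = 0.626130
N(d₁) = 0.916367,  N(d₂) = 0.734385,  e^(−rT) = 0.733347
E₀ = V₀·N(d₁) − D·e^(−rT)·N(d₂)
   = 289.5586·0.916367 − 185.0955·0.733347·0.734385 = 165.657087
B₀ = V₀ − E₀ = 289.5586 − 165.657087 = 123.901513
e^(−λT) = (B₀·e^(rT)/D − 0)/(1 − 0) = (123.9015·1.363610/185.0955 − 0)/1 = 0.91279022
λ = −ln(0.91279022)/4.7494 = 0.019213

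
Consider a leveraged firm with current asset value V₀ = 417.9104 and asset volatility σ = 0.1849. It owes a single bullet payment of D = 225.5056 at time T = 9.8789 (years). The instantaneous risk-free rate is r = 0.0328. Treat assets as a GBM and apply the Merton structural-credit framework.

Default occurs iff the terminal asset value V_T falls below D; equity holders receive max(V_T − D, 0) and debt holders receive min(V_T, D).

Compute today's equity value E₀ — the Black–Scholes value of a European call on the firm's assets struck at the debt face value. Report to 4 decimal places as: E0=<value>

Work the structural quantities from V₀ = 417.9104 against face 225.5056:
d₁ = [ln(V₀/D) + (r + σ²/2)T] / (σ√T)
   = [ln(417.9104/225.5056) + (0.0328 + 0.5·0.1849²)·9.8789] / (0.1849·√9.8789)
   = [0.616922 + 0.492898] / 0.581154 = 1.909683
d₂ = d₁ − σ√T = 1.909683 − 0.581154 = 1.328529
N(d₁) = 0.971913,  N(d₂) = 0.907998,  e^(−rT) = 0.723230
E₀ = V₀·N(d₁) − D·e^(−rT)·N(d₂)
   = 417.9104·0.971913 − 225.5056·0.723230·0.907998 = 258.084896

E0=258.0849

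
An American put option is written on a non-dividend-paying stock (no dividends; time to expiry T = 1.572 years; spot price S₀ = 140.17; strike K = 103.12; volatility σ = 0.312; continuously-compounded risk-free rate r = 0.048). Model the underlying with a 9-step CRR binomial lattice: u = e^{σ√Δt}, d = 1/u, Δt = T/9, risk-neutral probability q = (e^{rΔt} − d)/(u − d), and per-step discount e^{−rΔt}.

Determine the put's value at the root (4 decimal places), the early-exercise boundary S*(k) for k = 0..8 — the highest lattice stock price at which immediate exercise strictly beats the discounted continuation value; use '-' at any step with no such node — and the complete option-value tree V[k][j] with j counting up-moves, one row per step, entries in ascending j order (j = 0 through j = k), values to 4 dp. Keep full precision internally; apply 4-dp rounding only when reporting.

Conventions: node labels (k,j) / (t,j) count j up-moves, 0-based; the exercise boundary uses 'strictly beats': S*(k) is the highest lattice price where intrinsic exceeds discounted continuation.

Δt=0.17467  u=1.13928  d=0.87775  q=0.49964  discount=0.99165
step 9 (expiry): payoffs max(K−S,0) = 59.7701 46.8538 30.0891 8.3292 0.0000 0.0000 0.0000 0.0000 0.0000 0.0000
step 8: (k=8,j=0): S=49.3876, K−S=53.7324, hold=52.8715 ⇒ V=53.7324 exercise | (k=8,j=1): S=64.1028, K−S=39.0172, hold=38.1562 ⇒ V=39.0172 exercise | (k=8,j=2): S=83.2025, K−S=19.9175, hold=19.0565 ⇒ V=19.9175 exercise | (k=8,j=3): S=107.9930, K−S=0.0000, hold=4.1328 ⇒ V=4.1328 continue | (k=8,j=4): S=140.1700, K−S=0.0000, hold=0.0000 ⇒ V=0.0000 continue | (k=8,j=5): S=181.9342, K−S=0.0000, hold=0.0000 ⇒ V=0.0000 continue | (k=8,j=6): S=236.1422, K−S=0.0000, hold=0.0000 ⇒ V=0.0000 continue | (k=8,j=7): S=306.5018, K−S=0.0000, hold=0.0000 ⇒ V=0.0000 continue | (k=8,j=8): S=397.8252, K−S=0.0000, hold=0.0000 ⇒ V=0.0000 continue  boundary S*=83.2025
step 7: (k=7,j=0): S=56.2662, K−S=46.8538, hold=45.9929 ⇒ V=46.8538 exercise | (k=7,j=1): S=73.0309, K−S=30.0891, hold=29.2281 ⇒ V=30.0891 exercise | (k=7,j=2): S=94.7908, K−S=8.3292, hold=11.9304 ⇒ V=11.9304 continue | (k=7,j=3): S=123.0341, K−S=0.0000, hold=2.0506 ⇒ V=2.0506 continue | (k=7,j=4): S=159.6926, K−S=0.0000, hold=0.0000 ⇒ V=0.0000 continue | (k=7,j=5): S=207.2736, K−S=0.0000, hold=0.0000 ⇒ V=0.0000 continue | (k=7,j=6): S=269.0316, K−S=0.0000, hold=0.0000 ⇒ V=0.0000 continue | (k=7,j=7): S=349.1907, K−S=0.0000, hold=0.0000 ⇒ V=0.0000 continue  boundary S*=73.0309
step 6: (k=6,j=0): S=64.1028, K−S=39.0172, hold=38.1562 ⇒ V=39.0172 exercise | (k=6,j=1): S=83.2025, K−S=19.9175, hold=20.8408 ⇒ V=20.8408 continue | (k=6,j=2): S=107.9930, K−S=0.0000, hold=6.9357 ⇒ V=6.9357 continue | (k=6,j=3): S=140.1700, K−S=0.0000, hold=1.0175 ⇒ V=1.0175 continue | (k=6,j=4): S=181.9342, K−S=0.0000, hold=0.0000 ⇒ V=0.0000 continue | (k=6,j=5): S=236.1422, K−S=0.0000, hold=0.0000 ⇒ V=0.0000 continue | (k=6,j=6): S=306.5018, K−S=0.0000, hold=0.0000 ⇒ V=0.0000 continue  boundary S*=64.1028
step 5: (k=5,j=0): S=73.0309, K−S=30.0891, hold=29.6856 ⇒ V=30.0891 exercise | (k=5,j=1): S=94.7908, K−S=8.3292, hold=13.7773 ⇒ V=13.7773 continue | (k=5,j=2): S=123.0341, K−S=0.0000, hold=3.9455 ⇒ V=3.9455 continue | (k=5,j=3): S=159.6926, K−S=0.0000, hold=0.5049 ⇒ V=0.5049 continue | (k=5,j=4): S=207.2736, K−S=0.0000, hold=0.0000 ⇒ V=0.0000 continue | (k=5,j=5): S=269.0316, K−S=0.0000, hold=0.0000 ⇒ V=0.0000 continue  boundary S*=73.0309
step 4: (k=4,j=0): S=83.2025, K−S=19.9175, hold=21.7559 ⇒ V=21.7559 continue | (k=4,j=1): S=107.9930, K−S=0.0000, hold=8.7909 ⇒ V=8.7909 continue | (k=4,j=2): S=140.1700, K−S=0.0000, hold=2.2078 ⇒ V=2.2078 continue | (k=4,j=3): S=181.9342, K−S=0.0000, hold=0.2505 ⇒ V=0.2505 continue | (k=4,j=4): S=236.1422, K−S=0.0000, hold=0.0000 ⇒ V=0.0000 continue  boundary S*=-
step 3: (k=3,j=0): S=94.7908, K−S=8.3292, hold=15.1505 ⇒ V=15.1505 continue | (k=3,j=1): S=123.0341, K−S=0.0000, hold=5.4558 ⇒ V=5.4558 continue | (k=3,j=2): S=159.6926, K−S=0.0000, hold=1.2196 ⇒ V=1.2196 continue | (k=3,j=3): S=207.2736, K−S=0.0000, hold=0.1243 ⇒ V=0.1243 continue  boundary S*=-
step 2: (k=2,j=0): S=107.9930, K−S=0.0000, hold=10.2206 ⇒ V=10.2206 continue | (k=2,j=1): S=140.1700, K−S=0.0000, hold=3.3113 ⇒ V=3.3113 continue | (k=2,j=2): S=181.9342, K−S=0.0000, hold=0.6667 ⇒ V=0.6667 continue  boundary S*=-
step 1: (k=1,j=0): S=123.0341, K−S=0.0000, hold=6.7119 ⇒ V=6.7119 continue | (k=1,j=1): S=159.6926, K−S=0.0000, hold=1.9734 ⇒ V=1.9734 continue  boundary S*=-
step 0: (k=0,j=0): S=140.1700, K−S=0.0000, hold=4.3081 ⇒ V=4.3081 continue  boundary S*=-

price = 4.3081
boundary = - - - - - 73.0309 64.1028 73.0309 83.2025
tree:
4.3081
6.7119 1.9734
10.2206 3.3113 0.6667
15.1505 5.4558 1.2196 0.1243
21.7559 8.7909 2.2078 0.2505 0.0000
30.0891 13.7773 3.9455 0.5049 0.0000 0.0000
39.0172 20.8408 6.9357 1.0175 0.0000 0.0000 0.0000
46.8538 30.0891 11.9304 2.0506 0.0000 0.0000 0.0000 0.0000
53.7324 39.0172 19.9175 4.1328 0.0000 0.0000 0.0000 0.0000 0.0000
59.7701 46.8538 30.0891 8.3292 0.0000 0.0000 0.0000 0.0000 0.0000 0.0000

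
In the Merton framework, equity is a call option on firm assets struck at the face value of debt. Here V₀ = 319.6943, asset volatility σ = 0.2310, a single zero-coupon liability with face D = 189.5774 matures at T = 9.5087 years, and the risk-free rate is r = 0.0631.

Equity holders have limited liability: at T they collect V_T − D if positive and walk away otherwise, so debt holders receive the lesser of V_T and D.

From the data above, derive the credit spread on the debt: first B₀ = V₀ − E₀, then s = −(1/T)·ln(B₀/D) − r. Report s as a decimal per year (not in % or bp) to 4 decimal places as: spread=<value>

spread=0.0031

Work the structural quantities from V₀ = 319.6943 against face 189.5774:
d₁ = [ln(V₀/D) + (r + σ²/2)T] / (σ√T)
   = [ln(319.6943/189.5774) + (0.0631 + 0.5·0.2310²)·9.5087] / (0.2310·√9.5087)
   = [0.522568 + 0.853696] / 0.712316 = 1.932098
d₂ = d₁ − σ√T = 1.932098 − 0.712316 = 1.219782
N(d₁) = 0.973326,  N(d₂) = 0.888726,  e^(−rT) = 0.548812
E₀ = V₀·N(d₁) − D·e^(−rT)·N(d₂)
   = 319.6943·0.973326 − 189.5774·0.548812·0.888726 = 218.701662
B₀ = V₀ − E₀ = 319.6943 − 218.701662 = 100.992638
spread = −(1/T)·ln(B₀/D) − r = −(1/9.5087)·ln(100.992638/189.5774) − 0.0631 = 0.00312880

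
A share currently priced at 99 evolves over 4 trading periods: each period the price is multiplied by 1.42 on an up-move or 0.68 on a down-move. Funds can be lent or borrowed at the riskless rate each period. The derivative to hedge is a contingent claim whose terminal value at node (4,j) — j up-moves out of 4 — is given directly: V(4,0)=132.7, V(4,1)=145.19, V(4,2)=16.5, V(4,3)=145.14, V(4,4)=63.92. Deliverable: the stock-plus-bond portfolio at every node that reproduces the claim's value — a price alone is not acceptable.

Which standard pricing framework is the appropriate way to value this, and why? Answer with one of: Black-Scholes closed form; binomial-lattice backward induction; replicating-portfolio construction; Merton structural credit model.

Key observation: a price alone would not answer the question — the per-node share/bond construction on the spot-99, 1.42/0.68 tree is required, and only the replicating-portfolio method yields it.

framework: replicating-portfolio construction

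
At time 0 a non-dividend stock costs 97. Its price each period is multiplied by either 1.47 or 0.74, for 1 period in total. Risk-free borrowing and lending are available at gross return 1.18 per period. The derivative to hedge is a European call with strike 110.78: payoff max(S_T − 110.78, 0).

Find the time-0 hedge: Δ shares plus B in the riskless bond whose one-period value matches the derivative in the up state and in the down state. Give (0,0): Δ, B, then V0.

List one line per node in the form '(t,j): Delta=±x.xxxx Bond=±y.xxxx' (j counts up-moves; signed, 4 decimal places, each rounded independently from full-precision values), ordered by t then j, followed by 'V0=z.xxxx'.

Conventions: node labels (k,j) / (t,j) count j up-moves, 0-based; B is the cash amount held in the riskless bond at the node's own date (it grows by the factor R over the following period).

(0,0): Delta=0.4492 Bond=-27.3269
V0=16.2484

Risk-neutral probability p* = (R−d)/(u−d) = (1.18−0.74)/(1.47−0.74) = 0.6027.
Terminal payoffs: V(1,0)=0.0000, V(1,1)=31.8100
(0,0): S=97.0000. Δ = (V_up−V_dn)/(S_up−S_dn) = (31.8100−0.0000)/(142.5900−71.7800) = 0.4492. V = [p*·31.8100 + (1−p*)·0.0000]/1.18 = 16.2484. B = V − Δ·S = -27.3269.
As a check, the time-0 holding Δ(0,0)·S0 + B(0,0) comes to 16.2484 — exactly V0.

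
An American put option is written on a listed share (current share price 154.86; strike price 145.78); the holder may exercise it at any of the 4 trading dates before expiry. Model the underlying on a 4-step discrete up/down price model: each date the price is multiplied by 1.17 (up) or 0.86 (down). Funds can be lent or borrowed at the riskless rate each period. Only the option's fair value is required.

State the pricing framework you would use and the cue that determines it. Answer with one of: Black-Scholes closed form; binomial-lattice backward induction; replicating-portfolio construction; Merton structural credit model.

framework: binomial-lattice backward induction

Key observation: the put (strike 145.78 on spot 154.86) is American-style on a 4-step discrete price model, so the early-exercise decision at every node requires stepwise backward valuation — a closed form cannot price the exercise right.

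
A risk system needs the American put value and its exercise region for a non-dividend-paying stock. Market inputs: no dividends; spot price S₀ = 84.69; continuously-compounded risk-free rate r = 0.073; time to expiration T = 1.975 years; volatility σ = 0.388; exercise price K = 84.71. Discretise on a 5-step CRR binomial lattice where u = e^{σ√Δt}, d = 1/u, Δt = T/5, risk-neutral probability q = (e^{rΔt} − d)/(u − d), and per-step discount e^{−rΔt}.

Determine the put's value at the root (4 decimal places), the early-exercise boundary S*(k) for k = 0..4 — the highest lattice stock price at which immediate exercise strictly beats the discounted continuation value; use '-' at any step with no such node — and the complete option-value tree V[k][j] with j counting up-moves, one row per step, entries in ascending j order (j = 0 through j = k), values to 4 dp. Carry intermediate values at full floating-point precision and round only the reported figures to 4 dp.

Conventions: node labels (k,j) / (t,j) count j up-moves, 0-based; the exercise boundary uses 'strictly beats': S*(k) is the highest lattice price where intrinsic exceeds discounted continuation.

price = 13.9076
boundary = - - 52.0024 40.7491 52.0024
tree:
13.9076
21.7320 6.8591
32.7076 11.9752 2.1194
43.9609 20.2590 4.3517 0.0000
52.7789 32.7076 8.9353 0.0000 0.0000
59.6887 43.9609 18.3468 0.0000 0.0000 0.0000

Δt=0.39500  u=1.27616  d=0.78360  q=0.49873  discount=0.97158
step 5 (expiry): payoffs max(K−S,0) = 59.6887 43.9609 18.3468 0.0000 0.0000 0.0000
step 4: (k=4,j=0): S=31.9311, K−S=52.7789, hold=50.3712 ⇒ V=52.7789 exercise | (k=4,j=1): S=52.0024, K−S=32.7076, hold=30.2999 ⇒ V=32.7076 exercise | (k=4,j=2): S=84.6900, K−S=0.0200, hold=8.9353 ⇒ V=8.9353 continue | (k=4,j=3): S=137.9244, K−S=0.0000, hold=0.0000 ⇒ V=0.0000 continue | (k=4,j=4): S=224.6210, K−S=0.0000, hold=0.0000 ⇒ V=0.0000 continue  boundary S*=52.0024
step 3: (k=3,j=0): S=40.7491, K−S=43.9609, hold=41.5531 ⇒ V=43.9609 exercise | (k=3,j=1): S=66.3632, K−S=18.3468, hold=20.2590 ⇒ V=20.2590 continue | (k=3,j=2): S=108.0778, K−S=0.0000, hold=4.3517 ⇒ V=4.3517 continue | (k=3,j=3): S=176.0134, K−S=0.0000, hold=0.0000 ⇒ V=0.0000 continue  boundary S*=40.7491
step 2: (k=2,j=0): S=52.0024, K−S=32.7076, hold=31.2265 ⇒ V=32.7076 exercise | (k=2,j=1): S=84.6900, K−S=0.0200, hold=11.9752 ⇒ V=11.9752 continue | (k=2,j=2): S=137.9244, K−S=0.0000, hold=2.1194 ⇒ V=2.1194 continue  boundary S*=52.0024
step 1: (k=1,j=0): S=66.3632, K−S=18.3468, hold=21.7320 ⇒ V=21.7320 continue | (k=1,j=1): S=108.0778, K−S=0.0000, hold=6.8591 ⇒ V=6.8591 continue  boundary S*=-
step 0: (k=0,j=0): S=84.6900, K−S=0.0200, hold=13.9076 ⇒ V=13.9076 continue  boundary S*=-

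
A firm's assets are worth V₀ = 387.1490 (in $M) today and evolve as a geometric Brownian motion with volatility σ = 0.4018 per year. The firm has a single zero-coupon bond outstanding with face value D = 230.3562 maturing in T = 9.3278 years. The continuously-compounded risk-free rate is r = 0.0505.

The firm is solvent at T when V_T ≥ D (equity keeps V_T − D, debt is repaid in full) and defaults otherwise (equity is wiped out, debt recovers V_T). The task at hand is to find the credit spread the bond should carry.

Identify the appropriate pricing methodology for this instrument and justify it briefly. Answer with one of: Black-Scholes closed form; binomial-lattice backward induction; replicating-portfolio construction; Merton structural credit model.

Key observation: assets follow a GBM and default happens iff V_T < 230.3562; valuing claims on that split (equity as a call, risky debt as the residual) is the structural model's definition.

framework: Merton structural credit model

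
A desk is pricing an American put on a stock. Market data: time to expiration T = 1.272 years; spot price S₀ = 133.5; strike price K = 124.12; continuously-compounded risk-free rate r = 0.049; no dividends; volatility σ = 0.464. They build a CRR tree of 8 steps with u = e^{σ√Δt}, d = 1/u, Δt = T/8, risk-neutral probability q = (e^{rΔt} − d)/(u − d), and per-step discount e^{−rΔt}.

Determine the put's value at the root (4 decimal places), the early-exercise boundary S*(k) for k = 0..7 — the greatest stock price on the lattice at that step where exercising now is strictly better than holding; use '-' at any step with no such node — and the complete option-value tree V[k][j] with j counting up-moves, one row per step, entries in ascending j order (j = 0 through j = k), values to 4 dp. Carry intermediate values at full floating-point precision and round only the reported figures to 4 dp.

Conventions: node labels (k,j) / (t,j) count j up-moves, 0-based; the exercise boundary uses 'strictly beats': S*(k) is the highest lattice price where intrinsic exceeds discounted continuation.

price = 18.9444
boundary = - - - - 63.6898 76.6343 63.6898 76.6343
tree:
18.9444
26.6416 10.7454
36.3337 16.3634 4.7103
47.8194 24.2320 7.9322 1.2253
60.4302 34.6629 13.0972 2.3517 0.0000
71.1881 47.4857 21.0551 4.5136 0.0000 0.0000
80.1289 60.4302 32.5760 8.6629 0.0000 0.0000 0.0000
87.5595 71.1881 47.4857 16.6264 0.0000 0.0000 0.0000 0.0000
93.7350 80.1289 60.4302 31.9105 0.0000 0.0000 0.0000 0.0000 0.0000

params: Δt=0.15900 u=1.20324 d=0.83109 q=0.47489 e^(-rΔt)=0.99224
t_8 payoffs: 93.7350 80.1289 60.4302 31.9105 0.0000 0.0000 0.0000 0.0000 0.0000
t_7: node(7,0) S=36.5605 payoff=87.5595 vs cont=86.5963 → 87.5595 [stop]  node(7,1) S=52.9319 payoff=71.1881 vs cont=70.2248 → 71.1881 [stop]  node(7,2) S=76.6343 payoff=47.4857 vs cont=46.5225 → 47.4857 [stop]  node(7,3) S=110.9503 payoff=13.1697 vs cont=16.6264 → 16.6264 [wait]  node(7,4) S=160.6327 payoff=0.0000 vs cont=0.0000 → 0.0000 [wait]  node(7,5) S=232.5624 payoff=0.0000 vs cont=0.0000 → 0.0000 [wait]  node(7,6) S=336.7016 payoff=0.0000 vs cont=0.0000 → 0.0000 [wait]  node(7,7) S=487.4731 payoff=0.0000 vs cont=0.0000 → 0.0000 [wait]  ⇒ S*(7)=76.6343
t_6: node(6,0) S=43.9911 payoff=80.1289 vs cont=79.1657 → 80.1289 [stop]  node(6,1) S=63.6898 payoff=60.4302 vs cont=59.4669 → 60.4302 [stop]  node(6,2) S=92.2095 payoff=31.9105 vs cont=32.5760 → 32.5760 [wait]  node(6,3) S=133.5000 payoff=0.0000 vs cont=8.6629 → 8.6629 [wait]  node(6,4) S=193.2800 payoff=0.0000 vs cont=0.0000 → 0.0000 [wait]  node(6,5) S=279.8288 payoff=0.0000 vs cont=0.0000 → 0.0000 [wait]  node(6,6) S=405.1332 payoff=0.0000 vs cont=0.0000 → 0.0000 [wait]  ⇒ S*(6)=63.6898
t_5: node(5,0) S=52.9319 payoff=71.1881 vs cont=70.2248 → 71.1881 [stop]  node(5,1) S=76.6343 payoff=47.4857 vs cont=46.8361 → 47.4857 [stop]  node(5,2) S=110.9503 payoff=13.1697 vs cont=21.0551 → 21.0551 [wait]  node(5,3) S=160.6327 payoff=0.0000 vs cont=4.5136 → 4.5136 [wait]  node(5,4) S=232.5624 payoff=0.0000 vs cont=0.0000 → 0.0000 [wait]  node(5,5) S=336.7016 payoff=0.0000 vs cont=0.0000 → 0.0000 [wait]  ⇒ S*(5)=76.6343
t_4: node(4,0) S=63.6898 payoff=60.4302 vs cont=59.4669 → 60.4302 [stop]  node(4,1) S=92.2095 payoff=31.9105 vs cont=34.6629 → 34.6629 [wait]  node(4,2) S=133.5000 payoff=0.0000 vs cont=13.0972 → 13.0972 [wait]  node(4,3) S=193.2800 payoff=0.0000 vs cont=2.3517 → 2.3517 [wait]  node(4,4) S=279.8288 payoff=0.0000 vs cont=0.0000 → 0.0000 [wait]  ⇒ S*(4)=63.6898
t_3: node(3,0) S=76.6343 payoff=47.4857 vs cont=47.8194 → 47.8194 [wait]  node(3,1) S=110.9503 payoff=13.1697 vs cont=24.2320 → 24.2320 [wait]  node(3,2) S=160.6327 payoff=0.0000 vs cont=7.9322 → 7.9322 [wait]  node(3,3) S=232.5624 payoff=0.0000 vs cont=1.2253 → 1.2253 [wait]  ⇒ S*(3)=-
t_2: node(2,0) S=92.2095 payoff=31.9105 vs cont=36.3337 → 36.3337 [wait]  node(2,1) S=133.5000 payoff=0.0000 vs cont=16.3634 → 16.3634 [wait]  node(2,2) S=193.2800 payoff=0.0000 vs cont=4.7103 → 4.7103 [wait]  ⇒ S*(2)=-
t_1: node(1,0) S=110.9503 payoff=13.1697 vs cont=26.6416 → 26.6416 [wait]  node(1,1) S=160.6327 payoff=0.0000 vs cont=10.7454 → 10.7454 [wait]  ⇒ S*(1)=-
t_0: node(0,0) S=133.5000 payoff=0.0000 vs cont=18.9444 → 18.9444 [wait]  ⇒ S*(0)=-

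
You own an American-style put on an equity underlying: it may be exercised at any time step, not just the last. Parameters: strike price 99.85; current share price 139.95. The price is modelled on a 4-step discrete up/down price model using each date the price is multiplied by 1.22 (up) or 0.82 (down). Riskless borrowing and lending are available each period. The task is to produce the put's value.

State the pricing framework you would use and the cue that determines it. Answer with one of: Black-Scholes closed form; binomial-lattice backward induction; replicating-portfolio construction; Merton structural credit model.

Key observation: the defining feature is the embedded early-exercise option across 4 discrete dates on the spot-139.95 tree; pricing the strike-99.85 put means working backward with an exercise test at every node.

framework: binomial-lattice backward induction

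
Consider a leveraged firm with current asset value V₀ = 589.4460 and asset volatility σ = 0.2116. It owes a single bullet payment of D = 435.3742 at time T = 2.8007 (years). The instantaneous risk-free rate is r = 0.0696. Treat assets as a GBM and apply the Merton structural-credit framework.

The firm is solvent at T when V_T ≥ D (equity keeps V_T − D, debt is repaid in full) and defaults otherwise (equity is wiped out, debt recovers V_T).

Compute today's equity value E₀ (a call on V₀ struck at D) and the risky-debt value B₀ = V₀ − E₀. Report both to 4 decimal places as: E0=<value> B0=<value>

Apply the equity-as-call identities (strike 435.3742, horizon 2.8007 years):
d₁ = [ln(V₀/D) + (r + σ²/2)T] / (σ√T)
   = [ln(589.4460/435.3742) + (0.0696 + 0.5·0.2116²)·2.8007] / (0.2116·√2.8007)
   = [0.302977 + 0.257629] / 0.354119 = 1.583102
d₂ = d₁ − σ√T = 1.583102 − 0.354119 = 1.228983
N(d₁) = 0.943301,  N(d₂) = 0.890461,  e^(−rT) = 0.822893
E₀ = V₀·N(d₁) − D·e^(−rT)·N(d₂)
   = 589.4460·0.943301 − 435.3742·0.822893·0.890461 = 237.002593
B₀ = V₀ − E₀ = 589.4460 − 237.002593 = 352.443407

E0=237.0026 B0=352.4434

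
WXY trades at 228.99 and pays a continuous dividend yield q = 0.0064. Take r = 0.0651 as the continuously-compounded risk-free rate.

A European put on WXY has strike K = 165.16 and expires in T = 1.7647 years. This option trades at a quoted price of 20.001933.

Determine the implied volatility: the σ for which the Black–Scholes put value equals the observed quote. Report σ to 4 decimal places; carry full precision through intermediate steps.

At σ = 0.5222 the Black–Scholes value reproduces the quote:
σ√T = 0.5222·√1.7647 = 0.693701
d₁ = (ln(S/K) + (r−q+σ²/2)T) / (σ√T) = (ln(228.99/165.16) + (0.0651−0.0064+0.5222²/2)·1.7647) / 0.693701 = (0.326764 + 0.344198) / 0.693701 = 0.967221
d₂ = d₁ − σ√T = 0.967221 − 0.693701 = 0.273520
e^{−rT} = 0.891471
e^{−qT} = 0.988769
N(−d₁) = 0.166717,  N(−d₂) = 0.392227
V = K·e^{−rT}·N(−d₂) − S·e^{−qT}·N(−d₁) = 57.749676 − 37.747743 = 20.001933 (the observed quote) — the price is monotone increasing in volatility, hence this σ is the only solution

sigma = 0.5222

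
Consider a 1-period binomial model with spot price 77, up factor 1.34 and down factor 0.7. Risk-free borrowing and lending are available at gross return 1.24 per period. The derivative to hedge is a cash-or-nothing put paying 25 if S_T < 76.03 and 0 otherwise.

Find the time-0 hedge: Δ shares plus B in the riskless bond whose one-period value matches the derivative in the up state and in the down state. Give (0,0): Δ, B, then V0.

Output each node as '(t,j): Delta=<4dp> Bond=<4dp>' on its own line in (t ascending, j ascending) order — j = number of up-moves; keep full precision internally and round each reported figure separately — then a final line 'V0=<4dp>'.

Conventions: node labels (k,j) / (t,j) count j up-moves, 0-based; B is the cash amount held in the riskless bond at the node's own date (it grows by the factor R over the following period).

(0,0): Delta=-0.5073 Bond=42.2127
V0=3.1502

The replicating-portfolio and risk-neutral prices coincide; use p* = (1.24−0.7)/(1.34−0.7) = 0.8437 for the latter.
Payoffs at expiry: V(1,0)=25.0000, V(1,1)=0.0000
Node (0,0) S=77.0000: V=(p*·0.0000+(1−p*)·25.0000)/1.24=3.1502; Δ=(0.0000−25.0000)/(103.1800−53.9000)=-0.5073; B=V−Δ·S=42.2127
Sanity check at the root: Δ(0,0)·S0 + B(0,0) reproduces V0 = 3.1502.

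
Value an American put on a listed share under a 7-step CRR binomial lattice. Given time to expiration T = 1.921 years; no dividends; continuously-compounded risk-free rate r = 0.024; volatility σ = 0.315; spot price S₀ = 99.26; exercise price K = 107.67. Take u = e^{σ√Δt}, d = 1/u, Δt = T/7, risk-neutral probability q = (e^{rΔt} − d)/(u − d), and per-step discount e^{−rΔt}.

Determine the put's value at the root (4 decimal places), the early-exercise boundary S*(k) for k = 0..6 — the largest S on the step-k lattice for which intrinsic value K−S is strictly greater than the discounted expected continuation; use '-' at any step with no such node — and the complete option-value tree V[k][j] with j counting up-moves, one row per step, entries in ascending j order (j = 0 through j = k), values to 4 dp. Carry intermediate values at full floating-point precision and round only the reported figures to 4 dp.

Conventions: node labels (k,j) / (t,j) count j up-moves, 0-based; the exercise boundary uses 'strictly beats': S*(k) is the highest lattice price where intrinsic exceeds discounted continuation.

Δt=0.27443, u=1.17941, d=0.84788, q=0.47877, disc=e^(-rΔt)=0.99344
k=7 terminal: V=max(K-S,0) → 76.4008 64.1742 47.1668 23.5094 0.0000 0.0000 0.0000 0.0000
k=6: j=0 S=36.8792 intr=70.7908 cont=70.0840 V=70.7908[EX]; j=1 S=51.2994 intr=56.3706 cont=55.6637 V=56.3706[EX]; j=2 S=71.3581 intr=36.3119 cont=35.6051 V=36.3119[EX]; j=3 S=99.2600 intr=8.4100 cont=12.1733 V=12.1733[hold]; j=4 S=138.0718 intr=0.0000 cont=0.0000 V=0.0000[hold]; j=5 S=192.0595 intr=0.0000 cont=0.0000 V=0.0000[hold]; j=6 S=267.1571 intr=0.0000 cont=0.0000 V=0.0000[hold]  S*(6)=71.3581
k=5: j=0 S=43.4958 intr=64.1742 cont=63.4674 V=64.1742[EX]; j=1 S=60.5032 intr=47.1668 cont=46.4600 V=47.1668[EX]; j=2 S=84.1606 intr=23.5094 cont=24.5925 V=24.5925[hold]; j=3 S=117.0684 intr=0.0000 cont=6.3034 V=6.3034[hold]; j=4 S=162.8435 intr=0.0000 cont=0.0000 V=0.0000[hold]; j=5 S=226.5172 intr=0.0000 cont=0.0000 V=0.0000[hold]  S*(5)=60.5032
k=4: j=0 S=51.2994 intr=56.3706 cont=55.6637 V=56.3706[EX]; j=1 S=71.3581 intr=36.3119 cont=36.1202 V=36.3119[EX]; j=2 S=99.2600 intr=8.4100 cont=15.7323 V=15.7323[hold]; j=3 S=138.0718 intr=0.0000 cont=3.2640 V=3.2640[hold]; j=4 S=192.0595 intr=0.0000 cont=0.0000 V=0.0000[hold]  S*(4)=71.3581
k=3: j=0 S=60.5032 intr=47.1668 cont=46.4600 V=47.1668[EX]; j=1 S=84.1606 intr=23.5094 cont=26.2853 V=26.2853[hold]; j=2 S=117.0684 intr=0.0000 cont=9.6987 V=9.6987[hold]; j=3 S=162.8435 intr=0.0000 cont=1.6901 V=1.6901[hold]  S*(3)=60.5032
k=2: j=0 S=71.3581 intr=36.3119 cont=36.9253 V=36.9253[hold]; j=1 S=99.2600 intr=8.4100 cont=18.2237 V=18.2237[hold]; j=2 S=138.0718 intr=0.0000 cont=5.8259 V=5.8259[hold]  S*(2)=-
k=1: j=0 S=84.1606 intr=23.5094 cont=27.7879 V=27.7879[hold]; j=1 S=117.0684 intr=0.0000 cont=12.2073 V=12.2073[hold]  S*(1)=-
k=0: j=0 S=99.2600 intr=8.4100 cont=20.1949 V=20.1949[hold]  S*(0)=-

price = 20.1949
boundary = - - - 60.5032 71.3581 60.5032 71.3581
tree:
20.1949
27.7879 12.2073
36.9253 18.2237 5.8259
47.1668 26.2853 9.6987 1.6901
56.3706 36.3119 15.7323 3.2640 0.0000
64.1742 47.1668 24.5925 6.3034 0.0000 0.0000
70.7908 56.3706 36.3119 12.1733 0.0000 0.0000 0.0000
76.4008 64.1742 47.1668 23.5094 0.0000 0.0000 0.0000 0.0000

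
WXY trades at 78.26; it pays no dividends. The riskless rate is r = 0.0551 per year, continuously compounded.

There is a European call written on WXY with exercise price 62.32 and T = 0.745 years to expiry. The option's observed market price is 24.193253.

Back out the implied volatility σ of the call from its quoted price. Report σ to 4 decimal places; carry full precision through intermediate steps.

sigma = 0.5524

At σ = 0.5524 the Black–Scholes value reproduces the quote:
σ√T = 0.5524·√0.745 = 0.476795
d₁ = (ln(S/K) + (r+σ²/2)T) / (σ√T) = (ln(78.26/62.32) + (0.0551+0.5524²/2)·0.745) / 0.476795 = (0.227754 + 0.154716) / 0.476795 = 0.802170
d₂ = d₁ − σ√T = 0.802170 − 0.476795 = 0.325374
e^{−rT} = 0.959782
N(d₁) = 0.788773,  N(d₂) = 0.627551
V = S·N(d₁) − K·e^{−rT}·N(d₂) = 61.729339 − 37.536086 = 24.193253 (the observed quote) — the price is monotone increasing in volatility, hence this σ is the only solution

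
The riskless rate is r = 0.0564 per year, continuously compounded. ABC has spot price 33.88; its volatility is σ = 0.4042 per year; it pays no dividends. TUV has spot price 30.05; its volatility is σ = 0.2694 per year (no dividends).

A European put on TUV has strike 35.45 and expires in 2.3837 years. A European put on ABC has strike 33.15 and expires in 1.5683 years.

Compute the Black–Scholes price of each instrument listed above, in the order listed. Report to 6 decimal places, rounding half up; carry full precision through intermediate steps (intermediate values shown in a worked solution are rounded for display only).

[TUV put K=35.45]
σ√T = 0.2694·√2.3837 = 0.415933
d₁ = (ln(S/K) + (r+σ²/2)T) / (σ√T) = (ln(30.05/35.45) + (0.0564+0.2694²/2)·2.3837) / 0.415933 = (-0.165261 + 0.220941) / 0.415933 = 0.133868
d₂ = d₁ − σ√T = 0.133868 − 0.415933 = -0.282065
e^{−rT} = 0.874205
N(−d₁) = 0.446753,  N(−d₂) = 0.611053
price = K·e^{−rT}·N(−d₂) − S·N(−d₁) = 18.936876 − 13.424939 = 5.511937
[ABC put K=33.15]
σ√T = 0.4042·√1.5683 = 0.506187
d₁ = (ln(S/K) + (r+σ²/2)T) / (σ√T) = (ln(33.88/33.15) + (0.0564+0.4042²/2)·1.5683) / 0.506187 = (0.021782 + 0.216565) / 0.506187 = 0.470867
d₂ = d₁ − σ√T = 0.470867 − 0.506187 = -0.035320
e^{−rT} = 0.915347
N(−d₁) = 0.318868,  N(−d₂) = 0.514088
price = K·e^{−rT}·N(−d₂) − S·N(−d₁) = 15.599344 − 10.803239 = 4.796105

price(TUV put K=35.45) = 5.511937
price(ABC put K=33.15) = 4.796105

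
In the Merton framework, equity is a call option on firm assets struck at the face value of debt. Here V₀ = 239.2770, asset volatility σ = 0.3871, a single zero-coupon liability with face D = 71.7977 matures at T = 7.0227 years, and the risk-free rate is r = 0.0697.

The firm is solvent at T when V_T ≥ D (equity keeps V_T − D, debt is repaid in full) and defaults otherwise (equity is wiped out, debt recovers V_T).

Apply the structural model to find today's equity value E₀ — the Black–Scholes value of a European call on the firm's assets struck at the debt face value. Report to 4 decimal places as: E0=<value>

E0=197.2364

Apply the equity-as-call identities (strike 71.7977, horizon 7.0227 years):
d₁ = [ln(V₀/D) + (r + σ²/2)T] / (σ√T)
   = [ln(239.2770/71.7977) + (0.0697 + 0.5·0.3871²)·7.0227] / (0.3871·√7.0227)
   = [1.203769 + 1.015645] / 1.025830 = 2.163532
d₂ = d₁ − σ√T = 2.163532 − 1.025830 = 1.137702
N(d₁) = 0.984750,  N(d₂) = 0.872378,  e^(−rT) = 0.612944
E₀ = V₀·N(d₁) − D·e^(−rT)·N(d₂)
   = 239.2770·0.984750 − 71.7977·0.612944·0.872378 = 197.236443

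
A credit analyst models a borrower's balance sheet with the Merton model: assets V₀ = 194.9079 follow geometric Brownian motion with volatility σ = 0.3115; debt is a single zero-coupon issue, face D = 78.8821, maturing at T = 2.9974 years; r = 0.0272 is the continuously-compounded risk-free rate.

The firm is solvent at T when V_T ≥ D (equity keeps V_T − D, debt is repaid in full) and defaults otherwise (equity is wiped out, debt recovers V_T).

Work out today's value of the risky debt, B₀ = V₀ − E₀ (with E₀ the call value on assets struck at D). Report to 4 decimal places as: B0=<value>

B0=71.8767

Equity is a call on the firm's assets struck at D = 78.8821:
d₁ = [ln(V₀/D) + (r + σ²/2)T] / (σ√T)
   = [ln(194.9079/78.8821) + (0.0272 + 0.5·0.3115²)·2.9974] / (0.3115·√2.9974)
   = [0.904573 + 0.226952] / 0.539300 = 2.098135
d₂ = d₁ − σ√T = 2.098135 − 0.539300 = 1.558835
N(d₁) = 0.982053,  N(d₂) = 0.940482,  e^(−rT) = 0.921706
E₀ = V₀·N(d₁) − D·e^(−rT)·N(d₂)
   = 194.9079·0.982053 − 78.8821·0.921706·0.940482 = 123.031181
B₀ = V₀ − E₀ = 194.9079 − 123.031181 = 71.876719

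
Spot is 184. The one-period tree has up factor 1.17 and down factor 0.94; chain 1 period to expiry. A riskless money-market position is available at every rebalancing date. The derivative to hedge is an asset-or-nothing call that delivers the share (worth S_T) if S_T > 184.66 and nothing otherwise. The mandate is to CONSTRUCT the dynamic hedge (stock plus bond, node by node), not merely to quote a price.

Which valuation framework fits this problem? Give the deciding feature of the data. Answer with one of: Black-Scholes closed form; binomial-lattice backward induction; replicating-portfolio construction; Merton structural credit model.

Key observation: the deliverable is the dynamic trading strategy on the 1-step tree (spot 184, moves 1.17 and 0.94), so the valuation must go through the node-by-node replicating-portfolio solve.

framework: replicating-portfolio construction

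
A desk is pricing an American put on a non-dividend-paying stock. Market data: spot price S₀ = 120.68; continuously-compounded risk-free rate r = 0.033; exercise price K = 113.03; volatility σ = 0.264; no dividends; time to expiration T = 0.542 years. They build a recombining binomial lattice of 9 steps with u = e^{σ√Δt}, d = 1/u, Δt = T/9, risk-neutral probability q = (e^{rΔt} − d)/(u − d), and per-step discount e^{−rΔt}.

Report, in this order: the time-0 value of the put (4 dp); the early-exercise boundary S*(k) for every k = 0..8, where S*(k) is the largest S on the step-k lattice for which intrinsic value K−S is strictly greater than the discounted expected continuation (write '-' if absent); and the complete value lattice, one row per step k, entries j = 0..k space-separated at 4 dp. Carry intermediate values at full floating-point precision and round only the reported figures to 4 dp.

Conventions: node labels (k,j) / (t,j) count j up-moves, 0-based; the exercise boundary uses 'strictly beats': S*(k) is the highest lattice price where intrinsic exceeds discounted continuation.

price = 4.8848
boundary = - - - - - 87.2879 93.1301 99.3634 106.0139
tree:
4.8848
7.2827 2.4982
10.5539 4.0293 0.9718
14.7946 6.3409 1.7259 0.2189
19.9514 9.6793 3.0164 0.4380 0.0000
25.7421 14.2204 5.1612 0.8762 0.0000 0.0000
31.2179 19.8999 8.5784 1.7530 0.0000 0.0000 0.0000
36.3501 25.7421 13.6666 3.5070 0.0000 0.0000 0.0000 0.0000
41.1604 31.2179 19.8999 7.0161 0.0000 0.0000 0.0000 0.0000 0.0000
45.6690 36.3501 25.7421 13.6666 0.0000 0.0000 0.0000 0.0000 0.0000 0.0000

Δt=0.06022  u=1.06693  d=0.93727  q=0.49915  discount=0.99801
step 9 (expiry): payoffs max(K−S,0) = 45.6690 36.3501 25.7421 13.6666 0.0000 0.0000 0.0000 0.0000 0.0000 0.0000
step 8: (k=8,j=0): S=71.8696, K−S=41.1604, hold=40.9360 ⇒ V=41.1604 exercise | (k=8,j=1): S=81.8121, K−S=31.2179, hold=30.9935 ⇒ V=31.2179 exercise | (k=8,j=2): S=93.1301, K−S=19.8999, hold=19.6755 ⇒ V=19.8999 exercise | (k=8,j=3): S=106.0139, K−S=7.0161, hold=6.8313 ⇒ V=7.0161 exercise | (k=8,j=4): S=120.6800, K−S=0.0000, hold=0.0000 ⇒ V=0.0000 continue | (k=8,j=5): S=137.3750, K−S=0.0000, hold=0.0000 ⇒ V=0.0000 continue | (k=8,j=6): S=156.3797, K−S=0.0000, hold=0.0000 ⇒ V=0.0000 continue | (k=8,j=7): S=178.0135, K−S=0.0000, hold=0.0000 ⇒ V=0.0000 continue | (k=8,j=8): S=202.6402, K−S=0.0000, hold=0.0000 ⇒ V=0.0000 continue  boundary S*=106.0139
step 7: (k=7,j=0): S=76.6799, K−S=36.3501, hold=36.1257 ⇒ V=36.3501 exercise | (k=7,j=1): S=87.2879, K−S=25.7421, hold=25.5177 ⇒ V=25.7421 exercise | (k=7,j=2): S=99.3634, K−S=13.6666, hold=13.4422 ⇒ V=13.6666 exercise | (k=7,j=3): S=113.1095, K−S=0.0000, hold=3.5070 ⇒ V=3.5070 continue | (k=7,j=4): S=128.7572, K−S=0.0000, hold=0.0000 ⇒ V=0.0000 continue | (k=7,j=5): S=146.5697, K−S=0.0000, hold=0.0000 ⇒ V=0.0000 continue | (k=7,j=6): S=166.8463, K−S=0.0000, hold=0.0000 ⇒ V=0.0000 continue | (k=7,j=7): S=189.9281, K−S=0.0000, hold=0.0000 ⇒ V=0.0000 continue  boundary S*=99.3634
step 6: (k=6,j=0): S=81.8121, K−S=31.2179, hold=30.9935 ⇒ V=31.2179 exercise | (k=6,j=1): S=93.1301, K−S=19.8999, hold=19.6755 ⇒ V=19.8999 exercise | (k=6,j=2): S=106.0139, K−S=7.0161, hold=8.5784 ⇒ V=8.5784 continue | (k=6,j=3): S=120.6800, K−S=0.0000, hold=1.7530 ⇒ V=1.7530 continue | (k=6,j=4): S=137.3750, K−S=0.0000, hold=0.0000 ⇒ V=0.0000 continue | (k=6,j=5): S=156.3797, K−S=0.0000, hold=0.0000 ⇒ V=0.0000 continue | (k=6,j=6): S=178.0135, K−S=0.0000, hold=0.0000 ⇒ V=0.0000 continue  boundary S*=93.1301
step 5: (k=5,j=0): S=87.2879, K−S=25.7421, hold=25.5177 ⇒ V=25.7421 exercise | (k=5,j=1): S=99.3634, K−S=13.6666, hold=14.2204 ⇒ V=14.2204 continue | (k=5,j=2): S=113.1095, K−S=0.0000, hold=5.1612 ⇒ V=5.1612 continue | (k=5,j=3): S=128.7572, K−S=0.0000, hold=0.8762 ⇒ V=0.8762 continue | (k=5,j=4): S=146.5697, K−S=0.0000, hold=0.0000 ⇒ V=0.0000 continue | (k=5,j=5): S=166.8463, K−S=0.0000, hold=0.0000 ⇒ V=0.0000 continue  boundary S*=87.2879
step 4: (k=4,j=0): S=93.1301, K−S=19.8999, hold=19.9514 ⇒ V=19.9514 continue | (k=4,j=1): S=106.0139, K−S=7.0161, hold=9.6793 ⇒ V=9.6793 continue | (k=4,j=2): S=120.6800, K−S=0.0000, hold=3.0164 ⇒ V=3.0164 continue | (k=4,j=3): S=137.3750, K−S=0.0000, hold=0.4380 ⇒ V=0.4380 continue | (k=4,j=4): S=156.3797, K−S=0.0000, hold=0.0000 ⇒ V=0.0000 continue  boundary S*=-
step 3: (k=3,j=0): S=99.3634, K−S=13.6666, hold=14.7946 ⇒ V=14.7946 continue | (k=3,j=1): S=113.1095, K−S=0.0000, hold=6.3409 ⇒ V=6.3409 continue | (k=3,j=2): S=128.7572, K−S=0.0000, hold=1.7259 ⇒ V=1.7259 continue | (k=3,j=3): S=146.5697, K−S=0.0000, hold=0.2189 ⇒ V=0.2189 continue  boundary S*=-
step 2: (k=2,j=0): S=106.0139, K−S=7.0161, hold=10.5539 ⇒ V=10.5539 continue | (k=2,j=1): S=120.6800, K−S=0.0000, hold=4.0293 ⇒ V=4.0293 continue | (k=2,j=2): S=137.3750, K−S=0.0000, hold=0.9718 ⇒ V=0.9718 continue  boundary S*=-
step 1: (k=1,j=0): S=113.1095, K−S=0.0000, hold=7.2827 ⇒ V=7.2827 continue | (k=1,j=1): S=128.7572, K−S=0.0000, hold=2.4982 ⇒ V=2.4982 continue  boundary S*=-
step 0: (k=0,j=0): S=120.6800, K−S=0.0000, hold=4.8848 ⇒ V=4.8848 continue  boundary S*=-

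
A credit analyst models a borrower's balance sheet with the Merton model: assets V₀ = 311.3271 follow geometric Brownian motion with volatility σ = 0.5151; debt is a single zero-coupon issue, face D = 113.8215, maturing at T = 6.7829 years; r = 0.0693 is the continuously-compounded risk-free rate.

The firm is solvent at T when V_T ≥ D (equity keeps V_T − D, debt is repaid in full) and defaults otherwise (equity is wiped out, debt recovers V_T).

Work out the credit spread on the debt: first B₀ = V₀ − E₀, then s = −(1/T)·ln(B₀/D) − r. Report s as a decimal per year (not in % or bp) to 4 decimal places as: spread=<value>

With assets at 311.3271 and a single debt payment of 113.8215 at 6.7829 years:
d₁ = [ln(V₀/D) + (r + σ²/2)T] / (σ√T)
   = [ln(311.3271/113.8215) + (0.0693 + 0.5·0.5151²)·6.7829] / (0.5151·√6.7829)
   = [1.006213 + 1.369902] / 1.341527 = 1.771202
d₂ = d₁ − σ√T = 1.771202 − 1.341527 = 0.429675
N(d₁) = 0.961736,  N(d₂) = 0.666284,  e^(−rT) = 0.624968
E₀ = V₀·N(d₁) − D·e^(−rT)·N(d₂)
   = 311.3271·0.961736 − 113.8215·0.624968·0.666284 = 252.018638
B₀ = V₀ − E₀ = 311.3271 − 252.018638 = 59.308462
spread = −(1/T)·ln(B₀/D) − r = −(1/6.7829)·ln(59.308462/113.8215) − 0.0693 = 0.02680630

spread=0.0268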